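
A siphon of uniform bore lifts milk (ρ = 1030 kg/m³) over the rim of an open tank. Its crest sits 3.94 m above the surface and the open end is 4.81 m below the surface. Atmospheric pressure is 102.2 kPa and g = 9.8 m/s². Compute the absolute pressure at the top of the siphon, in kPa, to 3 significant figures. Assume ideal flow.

From the surface to the outlet (both open to atmosphere, surface at rest): v = √(2g·h_out) = √(2·9.8·4.81) = 9.71 m/s.
Continuity keeps v the same throughout the tube; from surface to crest, P_atm + 0 = P_top + ½ρv² + ρg·h_top.
P_top = 102200 − ½·1030·9.71² − 1030·9.8·3.94 = 13900 Pa.

13.9 kPa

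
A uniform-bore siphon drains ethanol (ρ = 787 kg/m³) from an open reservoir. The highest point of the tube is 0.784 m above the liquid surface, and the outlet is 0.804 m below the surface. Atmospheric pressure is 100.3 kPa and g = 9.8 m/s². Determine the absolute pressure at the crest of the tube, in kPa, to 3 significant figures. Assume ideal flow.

88.1 kPa

Bernoulli surface→outlet gives ½v² = g·h_out, so v = √(2·9.8·0.804) = 3.97 m/s.
Continuity keeps v the same throughout the tube; from surface to crest, P_atm + 0 = P_top + ½ρv² + ρg·h_top.
P_top = 100300 − ½·787·3.97² − 787·9.8·0.784 = 88100 Pa.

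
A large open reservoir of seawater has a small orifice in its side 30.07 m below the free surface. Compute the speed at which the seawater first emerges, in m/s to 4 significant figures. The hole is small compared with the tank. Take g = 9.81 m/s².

24.29 m/s

Torricelli's result v = √(2gh) gives v = √(2·9.81·30.07) = 24.29 m/s.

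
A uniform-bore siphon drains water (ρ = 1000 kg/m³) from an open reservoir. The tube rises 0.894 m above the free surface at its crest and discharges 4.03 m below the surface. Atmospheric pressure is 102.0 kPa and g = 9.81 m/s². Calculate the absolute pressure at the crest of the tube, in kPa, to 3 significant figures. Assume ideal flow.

53.7 kPa

From the surface to the outlet (both open to atmosphere, surface at rest): v = √(2g·h_out) = √(2·9.81·4.03) = 8.89 m/s.
The bore is uniform, so the speed at the crest is the same v. Bernoulli surface→crest: P_atm = P_top + ½ρv² + ρg·h_top.
P_top = 102000 − ½·1000·8.89² − 1000·9.81·0.894 = 53700 Pa.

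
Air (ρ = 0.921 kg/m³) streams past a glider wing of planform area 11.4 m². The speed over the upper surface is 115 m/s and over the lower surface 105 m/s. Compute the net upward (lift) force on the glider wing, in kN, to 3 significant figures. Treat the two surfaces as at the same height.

F ≈ 11.5 kN

From P + ½ρv² = const at equal height, P_low − P_up = ½ρ(v_up² − v_low²).
ΔP = ½·0.921·(115² − 105²) = 1010 Pa.
Lift = ΔP · A = 1010 × 11.4 = 11500 N.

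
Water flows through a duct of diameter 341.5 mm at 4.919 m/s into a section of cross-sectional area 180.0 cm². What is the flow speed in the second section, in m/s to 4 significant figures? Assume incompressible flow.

Continuity gives A₁v₁ = A₂v₂, so v₂ = (915.9 cm²)/(180.0 cm²) × 4.919 m/s = 25.03 m/s.

v₂ ≈ 25.03 m/s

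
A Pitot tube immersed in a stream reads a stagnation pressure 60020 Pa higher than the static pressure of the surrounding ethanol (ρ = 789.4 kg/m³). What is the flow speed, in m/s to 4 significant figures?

At the stagnation point the flow is brought to rest, so Bernoulli gives P_stag − P_static = ½ρv².
v = √(2ΔP/ρ) = √(2·60020/789.4) = 12.33 m/s.

v = 12.33 m/s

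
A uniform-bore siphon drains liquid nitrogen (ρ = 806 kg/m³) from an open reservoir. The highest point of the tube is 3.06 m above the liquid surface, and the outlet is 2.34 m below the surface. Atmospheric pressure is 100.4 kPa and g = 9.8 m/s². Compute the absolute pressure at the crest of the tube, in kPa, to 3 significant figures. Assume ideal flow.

P_top = 57.7 kPa

From the surface to the outlet (both open to atmosphere, surface at rest): v = √(2g·h_out) = √(2·9.8·2.34) = 6.77 m/s.
Continuity keeps v the same throughout the tube; from surface to crest, P_atm + 0 = P_top + ½ρv² + ρg·h_top.
P_top = 100400 − ½·806·6.77² − 806·9.8·3.06 = 57700 Pa.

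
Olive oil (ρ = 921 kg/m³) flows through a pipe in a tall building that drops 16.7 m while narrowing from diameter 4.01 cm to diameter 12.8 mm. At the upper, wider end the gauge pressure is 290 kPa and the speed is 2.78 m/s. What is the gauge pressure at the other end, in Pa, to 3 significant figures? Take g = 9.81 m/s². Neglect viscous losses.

By continuity, v₂ = v₁·A₁/A₂ = 2.78·(12.6/1.29) = 27.3 m/s.
Applying Bernoulli between the two ends and solving for P₂: P₂ = P₁ + ½ρ(v₁² − v₂²) − ρgΔh.
P₂ = 290000 + ½·921·(2.78² − 27.3²) − 921·9.81·(−16.7) = 290000 + (-339000) − (-151000) = 102000 Pa.

P₂ = 102000 Pa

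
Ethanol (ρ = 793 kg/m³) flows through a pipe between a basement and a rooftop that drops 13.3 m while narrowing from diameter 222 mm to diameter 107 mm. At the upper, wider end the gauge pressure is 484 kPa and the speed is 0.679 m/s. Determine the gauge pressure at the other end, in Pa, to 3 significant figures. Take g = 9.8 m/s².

P₂ = 584000 Pa

Mass conservation (A₁v₁ = A₂v₂) gives v₂ = 0.679 × 387/89.9 = 2.92 m/s.
Applying Bernoulli between the two ends and solving for P₂: P₂ = P₁ + ½ρ(v₁² − v₂²) − ρgΔh.
P₂ = 484000 + ½·793·(0.679² − 2.92²) − 793·9.8·(−13.3) = 484000 + (-3200) − (-103000) = 584000 Pa.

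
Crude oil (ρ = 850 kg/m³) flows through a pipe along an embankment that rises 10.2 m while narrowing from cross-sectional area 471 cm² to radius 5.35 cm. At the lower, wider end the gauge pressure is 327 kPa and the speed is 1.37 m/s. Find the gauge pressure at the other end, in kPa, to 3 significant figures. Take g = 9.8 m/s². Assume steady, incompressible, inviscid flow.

Mass conservation (A₁v₁ = A₂v₂) gives v₂ = 1.37 × 471/89.9 = 7.18 m/s.
Applying Bernoulli between the two ends and solving for P₂: P₂ = P₁ + ½ρ(v₁² − v₂²) − ρgΔh.
P₂ = 327000 + ½·850·(1.37² − 7.18²) − 850·9.8·(+10.2) = 327000 + (-21100) − (85000) = 221000 Pa.

221 kPa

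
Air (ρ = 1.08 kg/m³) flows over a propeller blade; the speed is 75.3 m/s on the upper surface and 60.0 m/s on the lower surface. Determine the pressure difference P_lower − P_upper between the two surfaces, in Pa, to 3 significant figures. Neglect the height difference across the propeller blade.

Bernoulli (same height): P_lower − P_upper = ½ρ(v_upper² − v_lower²).
ΔP = ½·1.08·(75.3² − 60.0²) = 1120 Pa.

1120 Pa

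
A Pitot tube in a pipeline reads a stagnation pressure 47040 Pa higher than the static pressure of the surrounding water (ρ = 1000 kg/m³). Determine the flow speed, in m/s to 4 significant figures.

v = 9.699 m/s

The dynamic pressure equals the rise in static pressure at the stagnation point: ΔP = ½ρv².
v = √(2ΔP/ρ) = √(2·47040/1000) = 9.699 m/s.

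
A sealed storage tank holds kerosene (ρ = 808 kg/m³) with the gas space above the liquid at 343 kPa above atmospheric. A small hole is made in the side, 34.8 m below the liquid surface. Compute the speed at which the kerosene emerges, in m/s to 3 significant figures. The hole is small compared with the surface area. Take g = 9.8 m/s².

Take point 1 at the surface (v₁ ≈ 0) and point 2 at the hole (at atmospheric pressure). Bernoulli: P₁ + ρg h = P_atm + ½ρv₂².
With P₁ − P_atm = 343000 Pa, v₂ = √(2gh + 2ΔP/ρ) = √(2·9.8·34.8 + 2·343000/808) = 39.1 m/s.

v = 39.1 m/s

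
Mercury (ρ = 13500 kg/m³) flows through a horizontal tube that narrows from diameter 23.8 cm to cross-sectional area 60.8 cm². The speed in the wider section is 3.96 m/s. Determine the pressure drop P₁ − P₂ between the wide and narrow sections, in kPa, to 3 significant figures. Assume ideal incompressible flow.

Continuity gives A₁v₁ = A₂v₂, so v₂ = (445 cm²)/(60.8 cm²) × 3.96 m/s = 29.0 m/s.
With no height change, Bernoulli's equation is P₁ + ½ρv₁² = P₂ + ½ρv₂².
P₁ − P₂ = ½·13500·(29.0² − 3.96²) = ½·13500·824 = 5560000 Pa.

ΔP ≈ 5560 kPa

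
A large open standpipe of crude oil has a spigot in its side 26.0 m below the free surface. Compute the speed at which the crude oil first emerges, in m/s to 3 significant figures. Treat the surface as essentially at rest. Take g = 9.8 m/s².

Torricelli's result v = √(2gh) gives v = √(2·9.8·26.0) = 22.6 m/s.

v = 22.6 m/s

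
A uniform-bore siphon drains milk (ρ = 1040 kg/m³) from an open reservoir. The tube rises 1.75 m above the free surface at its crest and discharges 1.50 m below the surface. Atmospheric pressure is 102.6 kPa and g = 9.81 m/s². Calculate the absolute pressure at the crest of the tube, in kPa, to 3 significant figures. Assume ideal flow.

P_top = 69.4 kPa

The outlet speed comes from Torricelli: v = √(2g·1.50) = 5.42 m/s.
Continuity keeps v the same throughout the tube; from surface to crest, P_atm + 0 = P_top + ½ρv² + ρg·h_top.
P_top = 102600 − ½·1040·5.42² − 1040·9.81·1.75 = 69400 Pa.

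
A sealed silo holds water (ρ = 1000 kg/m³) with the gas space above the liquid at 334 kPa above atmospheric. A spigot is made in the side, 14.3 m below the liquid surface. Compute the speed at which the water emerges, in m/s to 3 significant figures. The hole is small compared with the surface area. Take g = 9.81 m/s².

v ≈ 30.8 m/s

Take point 1 at the surface (v₁ ≈ 0) and point 2 at the hole (at atmospheric pressure). Bernoulli: P₁ + ρg h = P_atm + ½ρv₂².
With P₁ − P_atm = 334000 Pa, v₂ = √(2gh + 2ΔP/ρ) = √(2·9.81·14.3 + 2·334000/1000) = 30.8 m/s.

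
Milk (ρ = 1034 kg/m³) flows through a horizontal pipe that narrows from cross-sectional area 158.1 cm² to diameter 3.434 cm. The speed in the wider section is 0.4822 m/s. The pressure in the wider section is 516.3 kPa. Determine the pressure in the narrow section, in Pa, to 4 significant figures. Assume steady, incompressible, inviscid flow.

Continuity gives A₁v₁ = A₂v₂, so v₂ = (158.1 cm²)/(9.262 cm²) × 0.4822 m/s = 8.231 m/s.
Bernoulli (h₁ = h₂): P₁ − P₂ = ½ρ(v₂² − v₁²).
P₂ = P₁ − ½ρ(v₂² − v₁²) = 516300 − ½·1034·(8.231² − 0.4822²) = 516300 − 34910 = 481400 Pa.

481400 Pa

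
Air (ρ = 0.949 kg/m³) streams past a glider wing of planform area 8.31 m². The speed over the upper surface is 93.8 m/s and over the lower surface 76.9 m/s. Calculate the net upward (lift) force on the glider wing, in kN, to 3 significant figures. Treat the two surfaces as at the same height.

11.4 kN

From P + ½ρv² = const at equal height, P_low − P_up = ½ρ(v_up² − v_low²).
ΔP = ½·0.949·(93.8² − 76.9²) = 1370 Pa.
Lift = ΔP · A = 1370 × 8.31 = 11400 N.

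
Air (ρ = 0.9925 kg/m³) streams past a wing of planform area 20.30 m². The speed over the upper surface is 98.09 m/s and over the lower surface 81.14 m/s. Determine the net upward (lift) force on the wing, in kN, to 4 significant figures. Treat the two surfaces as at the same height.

F ≈ 30.60 kN

From P + ½ρv² = const at equal height, P_low − P_up = ½ρ(v_up² − v_low²).
ΔP = ½·0.9925·(98.09² − 81.14²) = 1508 Pa.
Lift = ΔP · A = 1508 × 20.30 = 30600 N.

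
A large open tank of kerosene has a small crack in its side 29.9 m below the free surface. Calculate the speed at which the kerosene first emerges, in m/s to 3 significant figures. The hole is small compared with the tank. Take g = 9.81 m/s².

v ≈ 24.2 m/s

Torricelli's result v = √(2gh) gives v = √(2·9.81·29.9) = 24.2 m/s.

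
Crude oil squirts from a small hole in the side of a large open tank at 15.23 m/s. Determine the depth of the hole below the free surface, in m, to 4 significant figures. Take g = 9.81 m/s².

h ≈ 11.82 m

Torricelli: v = √(2gh), so h = v²/(2g).
h = 15.23²/(2·9.81) = 232.0/19.62 = 11.82 m.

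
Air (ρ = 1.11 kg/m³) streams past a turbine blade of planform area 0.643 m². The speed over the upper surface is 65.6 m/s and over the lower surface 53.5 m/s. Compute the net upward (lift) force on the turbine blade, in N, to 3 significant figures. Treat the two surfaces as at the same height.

F ≈ 514 N

From P + ½ρv² = const at equal height, P_low − P_up = ½ρ(v_up² − v_low²).
ΔP = ½·1.11·(65.6² − 53.5²) = 800 Pa.
Lift = ΔP · A = 800 × 0.643 = 514 N.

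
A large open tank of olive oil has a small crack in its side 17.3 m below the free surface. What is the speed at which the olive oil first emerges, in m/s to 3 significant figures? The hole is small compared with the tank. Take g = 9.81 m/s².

v = 18.4 m/s

With the surface at rest and both surface and jet at atmospheric pressure, Bernoulli gives ρg h = ½ρv², so v = √(2gh) = √(2·9.81·17.3) = 18.4 m/s.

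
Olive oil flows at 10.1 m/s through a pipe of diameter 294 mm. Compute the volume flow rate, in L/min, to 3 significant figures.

Q = A·v = 0.0679 m² × 10.1 m/s = 0.686 m³/s.
Converting: 0.686 m³/s × 60000 = 41100 L/min.

41100 L/min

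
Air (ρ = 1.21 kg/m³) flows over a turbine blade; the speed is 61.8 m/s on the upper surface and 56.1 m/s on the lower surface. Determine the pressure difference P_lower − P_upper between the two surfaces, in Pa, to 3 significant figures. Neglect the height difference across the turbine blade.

ΔP = 407 Pa

The pressure is lower where the speed is higher: ΔP = ½ρ(v_up² − v_low²).
ΔP = ½·1.21·(61.8² − 56.1²) = 407 Pa.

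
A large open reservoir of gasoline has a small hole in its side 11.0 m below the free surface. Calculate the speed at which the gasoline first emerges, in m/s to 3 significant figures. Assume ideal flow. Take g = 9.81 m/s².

With the surface at rest and both surface and jet at atmospheric pressure, Bernoulli gives ρg h = ½ρv², so v = √(2gh) = √(2·9.81·11.0) = 14.7 m/s.

14.7 m/s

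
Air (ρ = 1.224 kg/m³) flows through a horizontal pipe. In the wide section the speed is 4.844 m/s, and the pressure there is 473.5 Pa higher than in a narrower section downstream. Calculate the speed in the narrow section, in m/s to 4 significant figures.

28.23 m/s

Horizontal Bernoulli: P₁ + ½ρv₁² = P₂ + ½ρv₂², so v₂² = v₁² + 2(P₁ − P₂)/ρ.
v₂ = √(4.844² + 2·473.5/1.224) = √(23.46 + 773.7) = 28.23 m/s.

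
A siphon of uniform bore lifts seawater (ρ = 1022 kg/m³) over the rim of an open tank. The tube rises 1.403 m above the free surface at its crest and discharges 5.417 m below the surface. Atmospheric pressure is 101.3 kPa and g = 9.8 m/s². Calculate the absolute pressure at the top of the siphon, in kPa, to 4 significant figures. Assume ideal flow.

32.99 kPa

Bernoulli surface→outlet gives ½v² = g·h_out, so v = √(2·9.8·5.417) = 10.30 m/s.
With constant cross-section the crest speed equals v; applying Bernoulli from the surface up to the crest, P_top = P_atm − ½ρv² − ρg·h_top.
P_top = 101300 − ½·1022·10.30² − 1022·9.8·1.403 = 32990 Pa.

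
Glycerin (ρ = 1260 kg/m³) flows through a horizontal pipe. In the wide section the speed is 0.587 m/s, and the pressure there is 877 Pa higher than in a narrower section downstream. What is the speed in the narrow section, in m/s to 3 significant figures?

v₂ ≈ 1.32 m/s

Along the level pipe P + ½ρv² is conserved, hence v₂² = v₁² + 2(P₁ − P₂)/ρ.
v₂ = √(0.587² + 2·877/1260) = √(0.345 + 1.39) = 1.32 m/s.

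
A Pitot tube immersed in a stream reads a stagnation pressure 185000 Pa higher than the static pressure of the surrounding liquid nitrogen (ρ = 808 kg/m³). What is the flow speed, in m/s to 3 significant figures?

The dynamic pressure equals the rise in static pressure at the stagnation point: ΔP = ½ρv².
v = √(2ΔP/ρ) = √(2·185000/808) = 21.4 m/s.

v = 21.4 m/s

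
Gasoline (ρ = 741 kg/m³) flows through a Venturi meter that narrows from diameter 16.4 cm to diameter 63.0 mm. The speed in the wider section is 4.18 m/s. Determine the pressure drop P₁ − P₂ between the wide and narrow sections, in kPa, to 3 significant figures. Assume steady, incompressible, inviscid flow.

ΔP ≈ 291 kPa

By continuity, v₂ = v₁·A₁/A₂ = 4.18·(211/31.2) = 28.3 m/s.
The pipe is horizontal, so Bernoulli reduces to P₁ + ½ρv₁² = P₂ + ½ρv₂².
P₁ − P₂ = ½·741·(28.3² − 4.18²) = ½·741·785 = 291000 Pa.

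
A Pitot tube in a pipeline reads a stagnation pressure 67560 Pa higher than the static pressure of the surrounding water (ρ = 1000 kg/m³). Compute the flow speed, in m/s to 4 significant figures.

v = 11.62 m/s

The dynamic pressure equals the rise in static pressure at the stagnation point: ΔP = ½ρv².
v = √(2ΔP/ρ) = √(2·67560/1000) = 11.62 m/s.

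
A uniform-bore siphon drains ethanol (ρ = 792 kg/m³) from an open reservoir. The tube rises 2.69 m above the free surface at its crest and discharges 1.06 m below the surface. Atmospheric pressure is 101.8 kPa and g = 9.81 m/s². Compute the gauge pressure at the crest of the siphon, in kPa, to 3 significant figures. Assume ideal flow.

Bernoulli surface→outlet gives ½v² = g·h_out, so v = √(2·9.81·1.06) = 4.56 m/s.
The bore is uniform, so the speed at the crest is the same v. Bernoulli surface→crest: P_atm = P_top + ½ρv² + ρg·h_top.
P_top = 101800 − ½·792·4.56² − 792·9.81·2.69 = 72700 Pa. So P_gauge = P_top − P_atm = -29100 Pa.

P_gauge ≈ -29.1 kPa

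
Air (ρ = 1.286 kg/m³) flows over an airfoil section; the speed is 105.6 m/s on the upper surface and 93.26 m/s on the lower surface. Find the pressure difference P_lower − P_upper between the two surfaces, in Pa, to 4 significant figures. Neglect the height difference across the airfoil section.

ΔP ≈ 1578 Pa

The pressure is lower where the speed is higher: ΔP = ½ρ(v_up² − v_low²).
ΔP = ½·1.286·(105.6² − 93.26²) = 1578 Pa.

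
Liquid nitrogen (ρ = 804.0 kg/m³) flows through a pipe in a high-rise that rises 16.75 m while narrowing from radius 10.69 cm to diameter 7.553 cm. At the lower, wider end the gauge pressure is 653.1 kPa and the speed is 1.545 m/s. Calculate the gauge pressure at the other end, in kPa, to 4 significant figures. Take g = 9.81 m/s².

Mass conservation (A₁v₁ = A₂v₂) gives v₂ = 1.545 × 359.0/44.81 = 12.38 m/s.
Bernoulli: P₁ + ½ρv₁² + ρg h₁ = P₂ + ½ρv₂² + ρg h₂, so P₂ = P₁ + ½ρ(v₁² − v₂²) − ρg(h₂ − h₁).
P₂ = 653100 + ½·804.0·(1.545² − 12.38²) − 804.0·9.81·(+16.75) = 653100 + (-60650) − (132100) = 460300 Pa.

P₂ ≈ 460.3 kPa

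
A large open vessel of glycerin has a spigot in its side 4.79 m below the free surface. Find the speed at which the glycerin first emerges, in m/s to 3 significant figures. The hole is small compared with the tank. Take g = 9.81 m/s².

Torricelli's result v = √(2gh) gives v = √(2·9.81·4.79) = 9.69 m/s.

v ≈ 9.69 m/s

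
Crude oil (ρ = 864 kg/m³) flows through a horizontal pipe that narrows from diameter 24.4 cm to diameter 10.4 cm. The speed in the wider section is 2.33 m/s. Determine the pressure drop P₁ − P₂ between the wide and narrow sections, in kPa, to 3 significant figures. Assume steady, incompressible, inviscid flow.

The volume flow rate is constant, so v₂ = (A₁/A₂)v₁ = (468/84.9)·2.33 = 12.8 m/s.
Along the horizontal streamline, P + ½ρv² is constant.
P₁ − P₂ = ½·864·(12.8² − 2.33²) = ½·864·159 = 68700 Pa.

68.7 kPa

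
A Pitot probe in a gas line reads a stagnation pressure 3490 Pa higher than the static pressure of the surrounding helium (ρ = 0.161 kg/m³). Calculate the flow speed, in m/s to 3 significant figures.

v = 208 m/s

Bernoulli between the free stream and the stagnation point: ½ρv² = P_stag − P_static.
v = √(2ΔP/ρ) = √(2·3490/0.161) = 208 m/s.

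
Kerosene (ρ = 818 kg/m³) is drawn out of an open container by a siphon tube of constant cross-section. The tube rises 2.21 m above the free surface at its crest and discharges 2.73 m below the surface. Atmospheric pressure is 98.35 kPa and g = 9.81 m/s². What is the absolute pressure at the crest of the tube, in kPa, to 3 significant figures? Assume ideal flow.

The outlet speed comes from Torricelli: v = √(2g·2.73) = 7.32 m/s.
Continuity keeps v the same throughout the tube; from surface to crest, P_atm + 0 = P_top + ½ρv² + ρg·h_top.
P_top = 98350 − ½·818·7.32² − 818·9.81·2.21 = 58700 Pa.

P_top ≈ 58.7 kPa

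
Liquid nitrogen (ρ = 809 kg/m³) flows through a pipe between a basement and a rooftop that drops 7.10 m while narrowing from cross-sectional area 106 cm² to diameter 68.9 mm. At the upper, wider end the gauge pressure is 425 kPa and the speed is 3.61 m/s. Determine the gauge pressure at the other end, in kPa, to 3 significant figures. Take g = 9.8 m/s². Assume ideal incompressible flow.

P₂ ≈ 444 kPa

Mass conservation (A₁v₁ = A₂v₂) gives v₂ = 3.61 × 106/37.3 = 10.3 m/s.
Applying Bernoulli between the two ends and solving for P₂: P₂ = P₁ + ½ρ(v₁² − v₂²) − ρgΔh.
P₂ = 425000 + ½·809·(3.61² − 10.3²) − 809·9.8·(−7.10) = 425000 + (-37300) − (-56300) = 444000 Pa.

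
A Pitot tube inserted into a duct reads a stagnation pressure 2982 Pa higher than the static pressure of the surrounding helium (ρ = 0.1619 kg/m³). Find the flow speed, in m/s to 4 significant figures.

At the stagnation point the flow is brought to rest, so Bernoulli gives P_stag − P_static = ½ρv².
v = √(2ΔP/ρ) = √(2·2982/0.1619) = 191.9 m/s.

191.9 m/s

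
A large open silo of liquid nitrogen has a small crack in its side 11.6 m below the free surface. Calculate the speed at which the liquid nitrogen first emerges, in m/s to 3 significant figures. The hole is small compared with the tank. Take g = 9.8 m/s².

Bernoulli from surface to hole (P equal, v_surface ≈ 0): v = √(2gh) = √(2×9.8×11.6) = 15.1 m/s.

v ≈ 15.1 m/s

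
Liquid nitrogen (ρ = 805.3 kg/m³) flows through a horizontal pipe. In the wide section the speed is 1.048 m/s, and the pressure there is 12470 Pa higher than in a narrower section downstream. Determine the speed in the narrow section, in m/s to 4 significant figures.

v₂ ≈ 5.663 m/s

Horizontal Bernoulli: P₁ + ½ρv₁² = P₂ + ½ρv₂², so v₂² = v₁² + 2(P₁ − P₂)/ρ.
v₂ = √(1.048² + 2·12470/805.3) = √(1.098 + 30.97) = 5.663 m/s.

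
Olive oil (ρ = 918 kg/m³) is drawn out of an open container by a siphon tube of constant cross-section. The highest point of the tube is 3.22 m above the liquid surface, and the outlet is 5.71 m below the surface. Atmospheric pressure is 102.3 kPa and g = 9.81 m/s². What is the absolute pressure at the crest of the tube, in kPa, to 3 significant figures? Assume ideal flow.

From the surface to the outlet (both open to atmosphere, surface at rest): v = √(2g·h_out) = √(2·9.81·5.71) = 10.6 m/s.
With constant cross-section the crest speed equals v; applying Bernoulli from the surface up to the crest, P_top = P_atm − ½ρv² − ρg·h_top.
P_top = 102300 − ½·918·10.6² − 918·9.81·3.22 = 21900 Pa.

21.9 kPa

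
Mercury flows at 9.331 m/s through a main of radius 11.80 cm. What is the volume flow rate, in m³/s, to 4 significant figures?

Q = A·v = 0.04374 m² × 9.331 m/s = 0.4082 m³/s.

Q ≈ 0.4082 m³/s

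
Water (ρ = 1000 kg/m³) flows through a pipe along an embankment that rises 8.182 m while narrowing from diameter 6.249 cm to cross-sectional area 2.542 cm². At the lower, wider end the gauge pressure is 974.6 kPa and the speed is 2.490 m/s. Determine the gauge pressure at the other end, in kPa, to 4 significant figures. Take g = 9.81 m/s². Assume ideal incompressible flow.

Continuity gives A₁v₁ = A₂v₂, so v₂ = (30.67 cm²)/(2.542 cm²) × 2.490 m/s = 30.04 m/s.
Applying Bernoulli between the two ends and solving for P₂: P₂ = P₁ + ½ρ(v₁² − v₂²) − ρgΔh.
P₂ = 974600 + ½·1000·(2.490² − 30.04²) − 1000·9.81·(+8.182) = 974600 + (-448200) − (80270) = 446200 Pa.

446.2 kPa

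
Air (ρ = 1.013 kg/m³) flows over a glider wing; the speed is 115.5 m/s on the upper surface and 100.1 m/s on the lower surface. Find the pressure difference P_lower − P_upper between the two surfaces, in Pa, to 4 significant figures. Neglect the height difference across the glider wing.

The pressure is lower where the speed is higher: ΔP = ½ρ(v_up² − v_low²).
ΔP = ½·1.013·(115.5² − 100.1²) = 1682 Pa.

ΔP ≈ 1682 Pa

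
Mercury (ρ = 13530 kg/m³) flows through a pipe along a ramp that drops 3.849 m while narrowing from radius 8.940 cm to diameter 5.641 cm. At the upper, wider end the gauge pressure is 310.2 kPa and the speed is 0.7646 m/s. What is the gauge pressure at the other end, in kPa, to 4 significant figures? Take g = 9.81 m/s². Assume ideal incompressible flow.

P₂ ≈ 425.8 kPa

Continuity gives A₁v₁ = A₂v₂, so v₂ = (251.1 cm²)/(24.99 cm²) × 0.7646 m/s = 7.682 m/s.
Energy conservation along the streamline gives P₂ = P₁ − ½ρ(v₂² − v₁²) − ρg(h₂ − h₁).
P₂ = 310200 + ½·13530·(0.7646² − 7.682²) − 13530·9.81·(−3.849) = 310200 + (-395200) − (-510900) = 425800 Pa.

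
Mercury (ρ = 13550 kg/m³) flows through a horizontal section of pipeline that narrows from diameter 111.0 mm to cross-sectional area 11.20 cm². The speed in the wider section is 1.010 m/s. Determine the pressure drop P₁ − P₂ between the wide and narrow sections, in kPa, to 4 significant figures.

509.0 kPa

Mass conservation (A₁v₁ = A₂v₂) gives v₂ = 1.010 × 96.77/11.20 = 8.726 m/s.
With no height change, Bernoulli's equation is P₁ + ½ρv₁² = P₂ + ½ρv₂².
P₁ − P₂ = ½·13550·(8.726² − 1.010²) = ½·13550·75.13 = 509000 Pa.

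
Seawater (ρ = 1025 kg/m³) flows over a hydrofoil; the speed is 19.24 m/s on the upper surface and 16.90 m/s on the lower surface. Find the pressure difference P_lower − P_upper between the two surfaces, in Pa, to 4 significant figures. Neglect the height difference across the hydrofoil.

ΔP ≈ 43340 Pa

The pressure is lower where the speed is higher: ΔP = ½ρ(v_up² − v_low²).
ΔP = ½·1025·(19.24² − 16.90²) = 43340 Pa.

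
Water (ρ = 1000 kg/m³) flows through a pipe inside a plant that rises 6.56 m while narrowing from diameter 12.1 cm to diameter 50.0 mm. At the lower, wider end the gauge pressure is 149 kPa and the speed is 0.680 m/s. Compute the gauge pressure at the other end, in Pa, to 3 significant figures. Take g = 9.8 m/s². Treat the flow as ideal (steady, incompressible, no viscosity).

P₂ ≈ 77000 Pa

Continuity gives A₁v₁ = A₂v₂, so v₂ = (115 cm²)/(19.6 cm²) × 0.680 m/s = 3.98 m/s.
Bernoulli: P₁ + ½ρv₁² + ρg h₁ = P₂ + ½ρv₂² + ρg h₂, so P₂ = P₁ + ½ρ(v₁² − v₂²) − ρg(h₂ − h₁).
P₂ = 149000 + ½·1000·(0.680² − 3.98²) − 1000·9.8·(+6.56) = 149000 + (-7700) − (64300) = 77000 Pa.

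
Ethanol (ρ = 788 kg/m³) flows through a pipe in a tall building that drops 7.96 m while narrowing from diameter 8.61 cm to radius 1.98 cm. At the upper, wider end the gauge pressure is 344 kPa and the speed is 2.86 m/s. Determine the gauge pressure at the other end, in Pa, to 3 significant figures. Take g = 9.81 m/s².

The volume flow rate is constant, so v₂ = (A₁/A₂)v₁ = (58.2/12.3)·2.86 = 13.5 m/s.
Applying Bernoulli between the two ends and solving for P₂: P₂ = P₁ + ½ρ(v₁² − v₂²) − ρgΔh.
P₂ = 344000 + ½·788·(2.86² − 13.5²) − 788·9.81·(−7.96) = 344000 + (-68800) − (-61500) = 337000 Pa.

P₂ ≈ 337000 Pa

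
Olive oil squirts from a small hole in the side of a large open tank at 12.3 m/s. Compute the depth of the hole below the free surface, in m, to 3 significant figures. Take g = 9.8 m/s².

Inverting v = √(2gh) gives h = v² / 2g.
h = 12.3²/(2·9.8) = 151/19.60 = 7.72 m.

h ≈ 7.72 m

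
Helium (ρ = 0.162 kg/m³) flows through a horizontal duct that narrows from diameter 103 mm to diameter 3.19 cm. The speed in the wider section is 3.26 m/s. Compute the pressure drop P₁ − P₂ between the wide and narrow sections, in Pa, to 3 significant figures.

ΔP = 92.7 Pa

The volume flow rate is constant, so v₂ = (A₁/A₂)v₁ = (83.3/7.99)·3.26 = 34.0 m/s.
Bernoulli (h₁ = h₂): P₁ − P₂ = ½ρ(v₂² − v₁²).
P₁ − P₂ = ½·0.162·(34.0² − 3.26²) = ½·0.162·1140 = 92.7 Pa.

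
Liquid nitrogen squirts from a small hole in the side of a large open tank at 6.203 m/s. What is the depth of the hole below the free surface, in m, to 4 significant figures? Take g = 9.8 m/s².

For a small hole in a large open tank, ½v² = gh, giving h = v²/(2g).
h = 6.203²/(2·9.8) = 38.48/19.60 = 1.963 m.

h ≈ 1.963 m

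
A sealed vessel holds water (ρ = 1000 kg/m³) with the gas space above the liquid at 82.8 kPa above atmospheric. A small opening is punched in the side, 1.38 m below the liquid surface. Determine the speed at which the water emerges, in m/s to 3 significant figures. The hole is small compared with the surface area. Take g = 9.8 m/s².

Take point 1 at the surface (v₁ ≈ 0) and point 2 at the hole (at atmospheric pressure). Bernoulli: P₁ + ρg h = P_atm + ½ρv₂².
With P₁ − P_atm = 82800 Pa, v₂ = √(2gh + 2ΔP/ρ) = √(2·9.8·1.38 + 2·82800/1000) = 13.9 m/s.

13.9 m/s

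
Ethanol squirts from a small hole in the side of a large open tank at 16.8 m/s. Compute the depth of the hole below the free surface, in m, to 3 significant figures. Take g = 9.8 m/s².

Inverting v = √(2gh) gives h = v² / 2g.
h = 16.8²/(2·9.8) = 282/19.60 = 14.4 m.

h ≈ 14.4 m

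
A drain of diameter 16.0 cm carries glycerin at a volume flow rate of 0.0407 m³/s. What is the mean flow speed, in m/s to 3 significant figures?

Q = 0.0407 m³/s = 0.0407 m³/s.
v = Q/A = 0.0407 / 0.0201 = 2.02 m/s.

v ≈ 2.02 m/s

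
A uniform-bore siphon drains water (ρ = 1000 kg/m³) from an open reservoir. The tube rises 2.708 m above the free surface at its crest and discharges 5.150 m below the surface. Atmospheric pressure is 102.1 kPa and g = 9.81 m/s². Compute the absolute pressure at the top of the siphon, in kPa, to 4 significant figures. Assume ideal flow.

P_top ≈ 25.01 kPa

The outlet speed comes from Torricelli: v = √(2g·5.150) = 10.05 m/s.
Continuity keeps v the same throughout the tube; from surface to crest, P_atm + 0 = P_top + ½ρv² + ρg·h_top.
P_top = 102100 − ½·1000·10.05² − 1000·9.81·2.708 = 25010 Pa.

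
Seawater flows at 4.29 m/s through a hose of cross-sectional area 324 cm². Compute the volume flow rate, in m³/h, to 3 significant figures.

Q = 500 m³/h

Q = A·v = 0.0324 m² × 4.29 m/s = 0.139 m³/s.
Converting: 0.139 m³/s × 3600 = 500 m³/h.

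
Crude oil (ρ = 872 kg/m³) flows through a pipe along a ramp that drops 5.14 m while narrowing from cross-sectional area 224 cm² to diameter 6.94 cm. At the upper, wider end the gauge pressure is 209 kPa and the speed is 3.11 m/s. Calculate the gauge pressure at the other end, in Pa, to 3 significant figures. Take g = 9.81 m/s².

109000 Pa

Continuity gives A₁v₁ = A₂v₂, so v₂ = (224 cm²)/(37.8 cm²) × 3.11 m/s = 18.4 m/s.
Energy conservation along the streamline gives P₂ = P₁ − ½ρ(v₂² − v₁²) − ρg(h₂ − h₁).
P₂ = 209000 + ½·872·(3.11² − 18.4²) − 872·9.81·(−5.14) = 209000 + (-144000) − (-44000) = 109000 Pa.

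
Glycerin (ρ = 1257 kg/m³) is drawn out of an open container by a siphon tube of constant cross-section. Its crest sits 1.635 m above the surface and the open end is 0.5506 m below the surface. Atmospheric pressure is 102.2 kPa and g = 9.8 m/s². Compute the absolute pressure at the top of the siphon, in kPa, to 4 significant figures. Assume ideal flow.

From the surface to the outlet (both open to atmosphere, surface at rest): v = √(2g·h_out) = √(2·9.8·0.5506) = 3.285 m/s.
Continuity keeps v the same throughout the tube; from surface to crest, P_atm + 0 = P_top + ½ρv² + ρg·h_top.
P_top = 102200 − ½·1257·3.285² − 1257·9.8·1.635 = 75280 Pa.

P_top = 75.28 kPa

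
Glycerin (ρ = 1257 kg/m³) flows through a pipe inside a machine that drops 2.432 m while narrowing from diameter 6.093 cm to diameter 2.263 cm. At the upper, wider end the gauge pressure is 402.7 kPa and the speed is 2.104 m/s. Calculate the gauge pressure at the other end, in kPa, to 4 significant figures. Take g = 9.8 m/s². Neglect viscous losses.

Continuity gives A₁v₁ = A₂v₂, so v₂ = (29.16 cm²)/(4.022 cm²) × 2.104 m/s = 15.25 m/s.
Energy conservation along the streamline gives P₂ = P₁ − ½ρ(v₂² − v₁²) − ρg(h₂ − h₁).
P₂ = 402700 + ½·1257·(2.104² − 15.25²) − 1257·9.8·(−2.432) = 402700 + (-143400) − (-29960) = 289200 Pa.

289.2 kPa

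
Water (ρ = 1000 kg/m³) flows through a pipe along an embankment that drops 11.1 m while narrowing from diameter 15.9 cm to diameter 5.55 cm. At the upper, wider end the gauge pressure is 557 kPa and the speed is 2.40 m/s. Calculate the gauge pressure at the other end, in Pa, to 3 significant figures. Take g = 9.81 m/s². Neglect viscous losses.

P₂ ≈ 475000 Pa

The volume flow rate is constant, so v₂ = (A₁/A₂)v₁ = (199/24.2)·2.40 = 19.7 m/s.
Energy conservation along the streamline gives P₂ = P₁ − ½ρ(v₂² − v₁²) − ρg(h₂ − h₁).
P₂ = 557000 + ½·1000·(2.40² − 19.7²) − 1000·9.81·(−11.1) = 557000 + (-191000) − (-109000) = 475000 Pa.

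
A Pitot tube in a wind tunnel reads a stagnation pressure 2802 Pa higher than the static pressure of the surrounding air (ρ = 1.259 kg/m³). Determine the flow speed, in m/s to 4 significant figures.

v ≈ 66.72 m/s

Bernoulli between the free stream and the stagnation point: ½ρv² = P_stag − P_static.
v = √(2ΔP/ρ) = √(2·2802/1.259) = 66.72 m/s.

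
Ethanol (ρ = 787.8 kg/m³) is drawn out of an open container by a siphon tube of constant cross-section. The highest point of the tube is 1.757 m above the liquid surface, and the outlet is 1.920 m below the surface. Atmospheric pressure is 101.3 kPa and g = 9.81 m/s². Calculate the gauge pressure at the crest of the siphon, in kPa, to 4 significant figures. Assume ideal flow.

-28.42 kPa

The outlet speed comes from Torricelli: v = √(2g·1.920) = 6.138 m/s.
The bore is uniform, so the speed at the crest is the same v. Bernoulli surface→crest: P_atm = P_top + ½ρv² + ρg·h_top.
P_top = 101300 − ½·787.8·6.138² − 787.8·9.81·1.757 = 72880 Pa. So P_gauge = P_top − P_atm = -28420 Pa.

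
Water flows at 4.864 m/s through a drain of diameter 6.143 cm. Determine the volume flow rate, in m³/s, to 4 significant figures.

Q ≈ 0.01442 m³/s

Q = A·v = 0.002964 m² × 4.864 m/s = 0.01442 m³/s.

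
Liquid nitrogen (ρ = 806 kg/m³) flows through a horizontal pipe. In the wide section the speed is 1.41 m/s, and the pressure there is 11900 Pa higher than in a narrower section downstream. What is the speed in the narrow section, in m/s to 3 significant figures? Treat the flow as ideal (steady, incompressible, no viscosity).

v₂ ≈ 5.61 m/s

With h₁ = h₂, rearranging Bernoulli gives v₂ = √(v₁² + 2ΔP/ρ).
v₂ = √(1.41² + 2·11900/806) = √(1.99 + 29.5) = 5.61 m/s.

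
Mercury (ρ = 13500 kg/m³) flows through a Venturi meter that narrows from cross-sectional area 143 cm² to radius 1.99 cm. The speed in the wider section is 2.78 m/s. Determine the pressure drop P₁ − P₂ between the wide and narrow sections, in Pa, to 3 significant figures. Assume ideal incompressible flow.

The volume flow rate is constant, so v₂ = (A₁/A₂)v₁ = (143/12.4)·2.78 = 32.0 m/s.
Along the horizontal streamline, P + ½ρv² is constant.
P₁ − P₂ = ½·13500·(32.0² − 2.78²) = ½·13500·1010 = 6840000 Pa.

ΔP ≈ 6840000 Pa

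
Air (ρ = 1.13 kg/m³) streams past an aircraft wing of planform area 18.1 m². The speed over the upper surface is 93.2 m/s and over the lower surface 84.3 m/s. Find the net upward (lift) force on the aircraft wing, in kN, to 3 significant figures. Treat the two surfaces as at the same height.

From P + ½ρv² = const at equal height, P_low − P_up = ½ρ(v_up² − v_low²).
ΔP = ½·1.13·(93.2² − 84.3²) = 893 Pa.
Lift = ΔP · A = 893 × 18.1 = 16200 N.

16.2 kN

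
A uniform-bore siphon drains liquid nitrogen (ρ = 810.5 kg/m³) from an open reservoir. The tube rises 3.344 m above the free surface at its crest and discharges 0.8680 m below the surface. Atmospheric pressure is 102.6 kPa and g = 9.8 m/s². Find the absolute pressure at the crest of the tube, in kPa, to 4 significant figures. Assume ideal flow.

From the surface to the outlet (both open to atmosphere, surface at rest): v = √(2g·h_out) = √(2·9.8·0.8680) = 4.125 m/s.
Continuity keeps v the same throughout the tube; from surface to crest, P_atm + 0 = P_top + ½ρv² + ρg·h_top.
P_top = 102600 − ½·810.5·4.125² − 810.5·9.8·3.344 = 69140 Pa.

P_top = 69.14 kPa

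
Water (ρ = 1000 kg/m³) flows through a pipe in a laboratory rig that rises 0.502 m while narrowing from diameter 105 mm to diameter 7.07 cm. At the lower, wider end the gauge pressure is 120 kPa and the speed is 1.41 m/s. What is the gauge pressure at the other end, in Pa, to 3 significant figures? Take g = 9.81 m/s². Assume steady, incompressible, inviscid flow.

P₂ ≈ 111000 Pa

The volume flow rate is constant, so v₂ = (A₁/A₂)v₁ = (86.6/39.3)·1.41 = 3.11 m/s.
Applying Bernoulli between the two ends and solving for P₂: P₂ = P₁ + ½ρ(v₁² − v₂²) − ρgΔh.
P₂ = 120000 + ½·1000·(1.41² − 3.11²) − 1000·9.81·(+0.502) = 120000 + (-3840) − (4920) = 111000 Pa.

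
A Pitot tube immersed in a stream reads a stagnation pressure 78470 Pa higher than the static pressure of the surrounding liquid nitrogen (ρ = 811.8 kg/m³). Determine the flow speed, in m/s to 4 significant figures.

13.90 m/s

Bernoulli between the free stream and the stagnation point: ½ρv² = P_stag − P_static.
v = √(2ΔP/ρ) = √(2·78470/811.8) = 13.90 m/s.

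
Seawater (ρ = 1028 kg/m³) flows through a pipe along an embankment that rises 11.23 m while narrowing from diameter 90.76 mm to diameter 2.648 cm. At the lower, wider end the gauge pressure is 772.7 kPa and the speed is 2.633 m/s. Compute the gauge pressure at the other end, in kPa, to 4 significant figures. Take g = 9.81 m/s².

By continuity, v₂ = v₁·A₁/A₂ = 2.633·(64.70/5.507) = 30.93 m/s.
Bernoulli: P₁ + ½ρv₁² + ρg h₁ = P₂ + ½ρv₂² + ρg h₂, so P₂ = P₁ + ½ρ(v₁² − v₂²) − ρg(h₂ − h₁).
P₂ = 772700 + ½·1028·(2.633² − 30.93²) − 1028·9.81·(+11.23) = 772700 + (-488200) − (113300) = 171200 Pa.

P₂ = 171.2 kPa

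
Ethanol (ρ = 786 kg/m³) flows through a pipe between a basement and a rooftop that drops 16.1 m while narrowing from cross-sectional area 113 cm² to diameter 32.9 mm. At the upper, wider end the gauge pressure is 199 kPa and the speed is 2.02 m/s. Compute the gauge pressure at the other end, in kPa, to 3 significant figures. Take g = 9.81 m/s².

Continuity gives A₁v₁ = A₂v₂, so v₂ = (113 cm²)/(8.50 cm²) × 2.02 m/s = 26.9 m/s.
Bernoulli: P₁ + ½ρv₁² + ρg h₁ = P₂ + ½ρv₂² + ρg h₂, so P₂ = P₁ + ½ρ(v₁² − v₂²) − ρg(h₂ − h₁).
P₂ = 199000 + ½·786·(2.02² − 26.9²) − 786·9.81·(−16.1) = 199000 + (-282000) − (-124000) = 41400 Pa.

P₂ = 41.4 kPa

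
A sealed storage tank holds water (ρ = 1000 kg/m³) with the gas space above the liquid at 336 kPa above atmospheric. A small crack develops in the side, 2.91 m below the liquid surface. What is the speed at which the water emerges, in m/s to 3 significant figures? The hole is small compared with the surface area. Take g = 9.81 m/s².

v ≈ 27.0 m/s

Take point 1 at the surface (v₁ ≈ 0) and point 2 at the hole (at atmospheric pressure). Bernoulli: P₁ + ρg h = P_atm + ½ρv₂².
With P₁ − P_atm = 336000 Pa, v₂ = √(2gh + 2ΔP/ρ) = √(2·9.81·2.91 + 2·336000/1000) = 27.0 m/s.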